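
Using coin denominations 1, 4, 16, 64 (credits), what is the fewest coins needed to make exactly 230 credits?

Use the largest denomination that fits, subtract, and repeat.
230 − 3×64→38 − 2×16→6 − 1×4→2 − 2×1→0
Total coins = 3 + 2 + 1 + 2 = 8

8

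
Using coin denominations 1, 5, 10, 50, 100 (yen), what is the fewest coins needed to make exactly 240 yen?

240 − 2×100→40 − 4×10→0
Total coins = 2 + 4 = 6

6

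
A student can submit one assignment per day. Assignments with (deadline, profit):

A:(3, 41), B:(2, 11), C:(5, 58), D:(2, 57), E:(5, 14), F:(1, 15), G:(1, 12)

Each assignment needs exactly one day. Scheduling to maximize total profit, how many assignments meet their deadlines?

5

Sort by profit descending; place each in the latest free slot ≤ its deadline.
Profit order: C=58 D=57 A=41 F=15 E=14 G=12 B=11
Assign: C→slot 5, D→slot 2, A→slot 3, F→slot 1, E→slot 4, G skipped, B skipped.
Slots: [1:F] [2:D] [3:A] [4:E] [5:C]
5 of 7 scheduled.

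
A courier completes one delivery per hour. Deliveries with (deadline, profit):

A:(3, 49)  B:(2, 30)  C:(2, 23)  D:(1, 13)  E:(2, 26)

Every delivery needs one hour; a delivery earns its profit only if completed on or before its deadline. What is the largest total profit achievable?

Profit order: A=49 B=30 E=26 C=23 D=13
Assign: A→slot 3, B→slot 2, E→slot 1, C skipped, D skipped.
Slots: [1:E] [2:B] [3:A]
Profit = 26 + 30 + 49 = 105

105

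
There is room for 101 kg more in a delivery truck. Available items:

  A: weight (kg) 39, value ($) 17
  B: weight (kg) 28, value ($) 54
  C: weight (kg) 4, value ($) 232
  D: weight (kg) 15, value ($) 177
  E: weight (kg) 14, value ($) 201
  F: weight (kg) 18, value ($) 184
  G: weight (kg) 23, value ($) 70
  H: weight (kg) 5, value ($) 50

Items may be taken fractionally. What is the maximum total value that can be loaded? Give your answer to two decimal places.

Sort by value per unit weight and fill in that order.
Order: C (232/4=58.00) > E (201/14=14.36) > D (177/15=11.80) > F (184/18=10.22) > H (50/5=10.00) > G (70/23=3.04) > B (54/28=1.93) > A (17/39=0.44)
Fill: take C (4 @ 232) → take E (14 @ 201) → take D (15 @ 177) → take F (18 @ 184) → take H (5 @ 50) → take G (23 @ 70) → take 22/28 of B → 42.43; 101/101 used.
Total value = 956.43

956.43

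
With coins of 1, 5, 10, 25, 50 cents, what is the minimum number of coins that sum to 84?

84 − 1×50→34 − 1×25→9 − 1×5→4 − 4×1→0
Total coins = 1 + 1 + 1 + 4 = 7

7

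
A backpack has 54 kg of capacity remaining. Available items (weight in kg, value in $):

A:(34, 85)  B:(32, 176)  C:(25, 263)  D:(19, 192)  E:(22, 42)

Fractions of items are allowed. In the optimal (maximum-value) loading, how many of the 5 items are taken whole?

2

Greedy by value/weight ratio, highest first.
Order: C (263/25=10.52) > D (192/19=10.11) > B (176/32=5.50) > A (85/34=2.50) > E (42/22=1.91)
Fill: take C (25 @ 263) → take D (19 @ 192) → take 10/32 of B → 55.00; 54/54 used.
2 item(s) taken whole; one partial (take 10/32 of B).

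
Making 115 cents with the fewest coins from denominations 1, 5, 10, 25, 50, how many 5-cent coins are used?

Greedy: take as many of the largest coin as possible, then repeat with the remainder.
115 − 2×50→15 − 1×10→5 − 1×5→0
Count of 5: 1

1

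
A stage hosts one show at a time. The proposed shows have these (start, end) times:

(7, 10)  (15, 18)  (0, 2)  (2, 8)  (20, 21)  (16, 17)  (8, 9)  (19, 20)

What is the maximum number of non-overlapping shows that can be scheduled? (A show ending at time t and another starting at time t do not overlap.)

Greedy by earliest finish: after sorting by end time, pick each interval compatible with the last pick.
Sorted by end: (0,2)  (2,8)  (8,9)  (7,10)  (16,17)  (15,18)  (19,20)  (20,21)
take (0,2); take (2,8); take (8,9); take (16,17); take (19,20); take (20,21).
Selected 6 shows.

6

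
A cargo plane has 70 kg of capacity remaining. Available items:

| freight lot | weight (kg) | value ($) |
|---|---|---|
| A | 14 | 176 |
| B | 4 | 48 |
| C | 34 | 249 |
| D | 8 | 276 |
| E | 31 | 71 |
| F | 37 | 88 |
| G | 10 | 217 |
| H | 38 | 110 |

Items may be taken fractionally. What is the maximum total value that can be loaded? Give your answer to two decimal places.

Sort by value per unit weight and fill in that order.
Ratios (sorted): D 34.50, G 21.70, A 12.57, B 12.00, C 7.32, H 2.89, F 2.38, E 2.29
take D (8 @ 276); take G (10 @ 217); take A (14 @ 176); take B (4 @ 48); take C (34 @ 249). Capacity used 70/70.
Total value = 966.00

966.00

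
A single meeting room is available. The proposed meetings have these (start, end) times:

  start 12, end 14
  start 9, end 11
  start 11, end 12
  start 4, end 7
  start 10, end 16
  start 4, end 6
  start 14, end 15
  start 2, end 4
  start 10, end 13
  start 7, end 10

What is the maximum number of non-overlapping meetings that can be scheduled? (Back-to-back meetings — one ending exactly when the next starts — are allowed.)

Sorted by end: (2,4)  (4,6)  (4,7)  (7,10)  (9,11)  (11,12)  (10,13)  (12,14)  (14,15)  (10,16)
take (2,4); take (4,6); take (7,10); take (11,12); take (12,14); take (14,15).
Selected 6 meetings.

6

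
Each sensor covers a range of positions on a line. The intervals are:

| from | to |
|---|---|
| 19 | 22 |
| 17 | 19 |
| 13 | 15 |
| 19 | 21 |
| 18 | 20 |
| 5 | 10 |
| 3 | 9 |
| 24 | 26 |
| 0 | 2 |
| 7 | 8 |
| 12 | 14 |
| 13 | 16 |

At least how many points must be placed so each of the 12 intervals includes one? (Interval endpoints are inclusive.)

Sorted: [0,2] [7,8] [3,9] [5,10] [12,14] [13,15] [13,16] [17,19] [18,20] [19,21] [19,22] [24,26]
{[0,2]} hit by 2; {[7,8],[3,9],[5,10]} hit by 8; {[12,14],[13,15],[13,16]} hit by 14; {[17,19],[18,20],[19,21],[19,22]} hit by 19; {[24,26]} hit by 26.
Points: 2, 8, 14, 19, 26 (5 total).

5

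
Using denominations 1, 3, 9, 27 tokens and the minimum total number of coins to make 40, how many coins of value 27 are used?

Use the largest denomination that fits, subtract, and repeat.
40 − 1×27→13 − 1×9→4 − 1×3→1 − 1×1→0
Count of 27: 1

1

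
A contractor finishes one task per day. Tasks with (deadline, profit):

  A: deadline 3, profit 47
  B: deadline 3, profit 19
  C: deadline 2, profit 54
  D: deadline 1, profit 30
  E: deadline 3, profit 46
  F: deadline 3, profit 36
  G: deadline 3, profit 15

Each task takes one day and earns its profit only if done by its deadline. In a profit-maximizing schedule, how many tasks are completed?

By profit: C(d2,54), A(d3,47), E(d3,46), F(d3,36), D(d1,30), B(d3,19), G(d3,15)
C→slot 2; A→slot 3; E→slot 1; F skipped; D skipped; B skipped; G skipped.
3 of 7 scheduled.

3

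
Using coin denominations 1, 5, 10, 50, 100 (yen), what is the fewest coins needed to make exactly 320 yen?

5

Greedy: take as many of the largest coin as possible, then repeat with the remainder.
320 − 3×100→20 − 2×10→0
Total coins = 3 + 2 = 5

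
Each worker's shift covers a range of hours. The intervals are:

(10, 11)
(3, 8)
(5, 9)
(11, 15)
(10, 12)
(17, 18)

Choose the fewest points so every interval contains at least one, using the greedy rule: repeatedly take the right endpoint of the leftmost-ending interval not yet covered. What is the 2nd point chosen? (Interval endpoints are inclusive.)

Process intervals by earliest right end; each time one isn't hit yet, stab at its right endpoint.
Sorted: [3,8] [5,9] [10,11] [10,12] [11,15] [17,18]
{[3,8],[5,9]} hit by 8; {[10,11],[10,12],[11,15]} hit by 11; {[17,18]} hit by 18.
Points: 8, 11, 18 (3 total).

11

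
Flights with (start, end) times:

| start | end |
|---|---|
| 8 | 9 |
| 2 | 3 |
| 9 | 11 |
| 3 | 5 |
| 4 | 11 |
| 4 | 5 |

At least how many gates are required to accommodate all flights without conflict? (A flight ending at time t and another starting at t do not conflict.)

Events (time:±→running): 2:+→1 3:-→0 3:+→1 4:+→2 4:+→3 … peak 3.

3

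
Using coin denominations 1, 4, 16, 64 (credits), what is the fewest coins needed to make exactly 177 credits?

Greedy: take as many of the largest coin as possible, then repeat with the remainder.
177 = 2×64 + 3×16 + 1×1
Total coins = 2 + 3 + 1 = 6

6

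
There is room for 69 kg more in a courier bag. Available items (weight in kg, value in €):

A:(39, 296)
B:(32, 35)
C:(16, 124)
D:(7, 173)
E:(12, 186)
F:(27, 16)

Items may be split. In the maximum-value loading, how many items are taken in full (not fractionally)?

3

Greedy by value/weight ratio, highest first.
Ratios (sorted): D 24.71, E 15.50, C 7.75, A 7.59, B 1.09, F 0.59
take D (7 @ 173); take E (12 @ 186); take C (16 @ 124); take 34/39 of A → 258.05. Capacity used 69/69.
3 item(s) taken whole; one partial (take 34/39 of A).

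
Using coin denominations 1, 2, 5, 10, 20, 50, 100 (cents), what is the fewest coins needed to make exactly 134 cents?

134 = 1×100 + 1×20 + 1×10 + 2×2
Total coins = 1 + 1 + 1 + 2 = 5

5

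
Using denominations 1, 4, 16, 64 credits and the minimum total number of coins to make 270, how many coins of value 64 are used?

4

270 − 4×64→14 − 3×4→2 − 2×1→0
Count of 64: 4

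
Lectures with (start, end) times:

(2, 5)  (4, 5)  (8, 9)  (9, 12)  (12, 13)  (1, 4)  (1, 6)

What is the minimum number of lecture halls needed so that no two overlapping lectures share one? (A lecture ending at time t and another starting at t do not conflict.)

starts: [1, 1, 2, 4, 8, 9, 12]
ends:   [4, 5, 5, 6, 9, 12, 13]
s1→1 s1→2 s2→3  — peak 3.

3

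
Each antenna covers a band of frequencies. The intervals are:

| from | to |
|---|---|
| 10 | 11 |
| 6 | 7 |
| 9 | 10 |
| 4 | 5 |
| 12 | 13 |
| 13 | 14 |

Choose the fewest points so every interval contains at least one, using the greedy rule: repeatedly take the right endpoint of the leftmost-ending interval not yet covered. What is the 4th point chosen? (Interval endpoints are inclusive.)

13

Process intervals by earliest right end; each time one isn't hit yet, stab at its right endpoint.
By right end: [4,5]  [6,7]  [9,10]  [10,11]  [12,13]  [13,14]
[4,5] uncovered → point at 5; [6,7] uncovered → point at 7; [9,10] uncovered → point at 10; [12,13] uncovered → point at 13.
Points: 5, 7, 10, 13 (4 total).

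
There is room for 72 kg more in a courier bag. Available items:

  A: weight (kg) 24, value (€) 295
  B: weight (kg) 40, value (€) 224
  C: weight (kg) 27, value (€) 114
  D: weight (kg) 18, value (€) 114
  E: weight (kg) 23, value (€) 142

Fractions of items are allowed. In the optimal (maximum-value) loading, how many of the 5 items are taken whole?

3

Order: A (295/24=12.29) > D (114/18=6.33) > E (142/23=6.17) > B (224/40=5.60) > C (114/27=4.22)
Fill: take A (24 @ 295) → take D (18 @ 114) → take E (23 @ 142) → take 7/40 of B → 39.20; 72/72 used.
3 item(s) taken whole; one partial (take 7/40 of B).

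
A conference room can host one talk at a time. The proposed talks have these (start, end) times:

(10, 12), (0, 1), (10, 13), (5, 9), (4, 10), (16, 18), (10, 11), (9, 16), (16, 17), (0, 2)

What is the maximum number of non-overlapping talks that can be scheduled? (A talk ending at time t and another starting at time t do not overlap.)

4

Sort by end time and greedily take each interval whose start is ≥ the last chosen end.
Sorted by end: (0,1)  (0,2)  (5,9)  (4,10)  (10,11)  (10,12)  (10,13)  (9,16)  (16,17)  (16,18)
take (0,1); skip (0,2); take (5,9); take (10,11); skip (10,12); skip (10,13); take (16,17); skip (16,18).
Selected 4 talks.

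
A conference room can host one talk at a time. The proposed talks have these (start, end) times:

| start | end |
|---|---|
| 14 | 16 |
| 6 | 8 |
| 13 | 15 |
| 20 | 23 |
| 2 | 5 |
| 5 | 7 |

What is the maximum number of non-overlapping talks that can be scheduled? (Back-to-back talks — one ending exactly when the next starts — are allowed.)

4

By end time: (2,5), (5,7), (6,8), (13,15), (14,16), (20,23).
Pick (2,5); next start ≥ 5 → (5,7); next start ≥ 7 → (13,15); next start ≥ 15 → (20,23).
Selected 4 talks.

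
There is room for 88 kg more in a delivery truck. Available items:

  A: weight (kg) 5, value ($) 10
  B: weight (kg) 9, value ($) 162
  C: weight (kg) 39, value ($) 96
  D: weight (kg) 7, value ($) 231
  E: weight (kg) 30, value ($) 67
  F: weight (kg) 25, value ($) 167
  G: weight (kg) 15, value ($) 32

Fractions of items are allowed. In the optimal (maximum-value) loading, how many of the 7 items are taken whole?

4

Sort by value per unit weight and fill in that order.
Ratios (sorted): D 33.00, B 18.00, F 6.68, C 2.46, E 2.23, G 2.13, A 2.00
take D (7 @ 231); take B (9 @ 162); take F (25 @ 167); take C (39 @ 96); take 8/30 of E → 17.87. Capacity used 88/88.
4 item(s) taken whole; one partial (take 8/30 of E).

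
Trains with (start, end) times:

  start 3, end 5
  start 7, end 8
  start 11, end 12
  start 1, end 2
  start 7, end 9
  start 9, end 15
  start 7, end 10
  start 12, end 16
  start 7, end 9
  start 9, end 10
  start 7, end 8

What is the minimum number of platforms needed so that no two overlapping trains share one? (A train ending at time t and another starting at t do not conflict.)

Events (time:±→running): 1:+→1 2:-→0 3:+→1 5:-→0 7:+→1 7:+→2 7:+→3 7:+→4 7:+→5 … peak 5.

5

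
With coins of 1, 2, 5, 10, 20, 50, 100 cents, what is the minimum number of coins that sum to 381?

7

381 = 3×100 + 1×50 + 1×20 + 1×10 + 1×1
Total coins = 3 + 1 + 1 + 1 + 1 = 7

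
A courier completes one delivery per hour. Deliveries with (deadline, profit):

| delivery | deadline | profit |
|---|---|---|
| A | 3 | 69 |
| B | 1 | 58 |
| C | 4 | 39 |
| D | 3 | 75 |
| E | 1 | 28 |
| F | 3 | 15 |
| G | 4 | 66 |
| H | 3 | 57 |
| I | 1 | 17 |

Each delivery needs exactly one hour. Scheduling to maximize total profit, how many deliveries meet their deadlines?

Sort by profit descending; place each in the latest free slot ≤ its deadline.
Profit order: D=75 A=69 G=66 B=58 H=57 C=39 E=28 I=17 F=15
Assign: D→slot 3, A→slot 2, G→slot 4, B→slot 1, H skipped, C skipped, E skipped, I skipped, F skipped.
Slots: [1:B] [2:A] [3:D] [4:G]
4 of 9 scheduled.

4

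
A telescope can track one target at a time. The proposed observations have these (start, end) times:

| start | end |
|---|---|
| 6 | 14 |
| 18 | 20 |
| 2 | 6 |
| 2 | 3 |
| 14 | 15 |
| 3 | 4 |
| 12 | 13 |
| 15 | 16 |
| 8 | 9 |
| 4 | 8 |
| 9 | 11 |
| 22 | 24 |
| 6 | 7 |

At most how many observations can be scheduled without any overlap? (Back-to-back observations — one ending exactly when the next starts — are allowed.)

10

Order by finish time; keep every interval that doesn't clash with the previous kept one.
Sorted by end: (2,3)  (3,4)  (2,6)  (6,7)  (4,8)  (8,9)  (9,11)  (12,13)  (6,14)  (14,15)  (15,16)  (18,20)  (22,24)
take (2,3); take (3,4); skip (2,6); take (6,7); skip (4,8); take (8,9); take (9,11); take (12,13); take (14,15); take (15,16); take (18,20); take (22,24).
Selected 10 observations.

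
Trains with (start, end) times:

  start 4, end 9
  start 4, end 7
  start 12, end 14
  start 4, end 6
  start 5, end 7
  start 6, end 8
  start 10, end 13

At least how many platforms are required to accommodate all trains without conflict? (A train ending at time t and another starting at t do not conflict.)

Count concurrent intervals with a sweep; the peak is the room count.
Events (time:±→running): 4:+→1 4:+→2 4:+→3 5:+→4 … peak 4.

4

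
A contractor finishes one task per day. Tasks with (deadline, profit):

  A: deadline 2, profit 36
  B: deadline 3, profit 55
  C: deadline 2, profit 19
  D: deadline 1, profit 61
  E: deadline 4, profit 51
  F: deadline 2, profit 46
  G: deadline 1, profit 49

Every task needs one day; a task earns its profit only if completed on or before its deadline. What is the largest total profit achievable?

Take jobs in profit order; each goes to the latest open slot no later than its deadline.
Profit order: D=61 B=55 E=51 G=49 F=46 A=36 C=19
Assign: D→slot 1, B→slot 3, E→slot 4, G skipped, F→slot 2, A skipped, C skipped.
Slots: [1:D] [2:F] [3:B] [4:E]
Profit = 61 + 46 + 55 + 51 = 213

213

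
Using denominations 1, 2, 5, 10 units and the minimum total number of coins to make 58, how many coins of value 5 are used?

Greedy: take as many of the largest coin as possible, then repeat with the remainder.
58 = 5×10 + 1×5 + 1×2 + 1×1
Count of 5: 1

1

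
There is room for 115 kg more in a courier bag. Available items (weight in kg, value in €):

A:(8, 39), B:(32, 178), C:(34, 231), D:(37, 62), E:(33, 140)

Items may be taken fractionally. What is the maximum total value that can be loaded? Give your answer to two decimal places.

Greedy by value/weight ratio, highest first.
Order: C (231/34=6.79) > B (178/32=5.56) > A (39/8=4.88) > E (140/33=4.24) > D (62/37=1.68)
Fill: take C (34 @ 231) → take B (32 @ 178) → take A (8 @ 39) → take E (33 @ 140) → take 8/37 of D → 13.41; 115/115 used.
Total value = 601.41

601.41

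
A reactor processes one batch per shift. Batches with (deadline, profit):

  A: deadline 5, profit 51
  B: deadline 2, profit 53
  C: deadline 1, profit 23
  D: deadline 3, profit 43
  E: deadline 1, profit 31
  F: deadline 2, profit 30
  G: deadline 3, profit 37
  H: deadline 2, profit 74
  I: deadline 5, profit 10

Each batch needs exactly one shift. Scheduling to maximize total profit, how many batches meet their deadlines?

5

Take jobs in profit order; each goes to the latest open slot no later than its deadline.
Profit order: H=74 B=53 A=51 D=43 G=37 E=31 F=30 C=23 I=10
Assign: H→slot 2, B→slot 1, A→slot 5, D→slot 3, G skipped, E skipped, F skipped, C skipped, I→slot 4.
Slots: [1:B] [2:H] [3:D] [4:I] [5:A]
5 of 9 scheduled.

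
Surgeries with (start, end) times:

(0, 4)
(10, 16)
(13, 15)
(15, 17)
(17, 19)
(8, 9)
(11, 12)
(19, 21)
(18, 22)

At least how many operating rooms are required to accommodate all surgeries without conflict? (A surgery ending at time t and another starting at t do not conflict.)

The answer is the maximum number of intervals overlapping at any instant.
Events (time:±→running): 0:+→1 4:-→0 8:+→1 9:-→0 10:+→1 11:+→2 … peak 2.

2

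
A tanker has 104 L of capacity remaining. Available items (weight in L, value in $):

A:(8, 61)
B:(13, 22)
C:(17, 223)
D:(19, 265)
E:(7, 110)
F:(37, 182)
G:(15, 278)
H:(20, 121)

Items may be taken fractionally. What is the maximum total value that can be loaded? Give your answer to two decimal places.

Greedy by value/weight ratio, highest first.
Order: G (278/15=18.53) > E (110/7=15.71) > D (265/19=13.95) > C (223/17=13.12) > A (61/8=7.62) > H (121/20=6.05) > F (182/37=4.92) > B (22/13=1.69)
Fill: take G (15 @ 278) → take E (7 @ 110) → take D (19 @ 265) → take C (17 @ 223) → take A (8 @ 61) → take H (20 @ 121) → take 18/37 of F → 88.54; 104/104 used.
Total value = 1146.54

1146.54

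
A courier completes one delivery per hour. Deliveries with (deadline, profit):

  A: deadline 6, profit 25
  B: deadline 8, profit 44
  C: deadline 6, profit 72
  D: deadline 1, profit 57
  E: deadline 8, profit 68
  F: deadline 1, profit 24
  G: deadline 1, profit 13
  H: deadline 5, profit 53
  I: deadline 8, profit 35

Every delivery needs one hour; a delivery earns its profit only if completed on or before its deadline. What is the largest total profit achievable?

354

Profit order: C=72 E=68 D=57 H=53 B=44 I=35 A=25 F=24 G=13
Assign: C→slot 6, E→slot 8, D→slot 1, H→slot 5, B→slot 7, I→slot 4, A→slot 3, F skipped, G skipped.
Slots: [1:D] [3:A] [4:I] [5:H] [6:C] [7:B] [8:E]
Profit = 57 + 25 + 35 + 53 + 72 + 44 + 68 = 354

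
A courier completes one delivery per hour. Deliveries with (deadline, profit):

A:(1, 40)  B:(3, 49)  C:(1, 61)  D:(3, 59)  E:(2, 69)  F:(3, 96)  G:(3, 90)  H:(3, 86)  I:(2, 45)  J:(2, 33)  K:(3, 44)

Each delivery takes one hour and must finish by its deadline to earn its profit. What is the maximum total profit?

Take jobs in profit order; each goes to the latest open slot no later than its deadline.
By profit: F(d3,96), G(d3,90), H(d3,86), E(d2,69), C(d1,61), D(d3,59), B(d3,49), I(d2,45), K(d3,44), A(d1,40), J(d2,33)
F→slot 3; G→slot 2; H→slot 1; E skipped; C skipped; D skipped; B skipped; I skipped; K skipped; A skipped; J skipped.
Profit = 86 + 90 + 96 = 272

272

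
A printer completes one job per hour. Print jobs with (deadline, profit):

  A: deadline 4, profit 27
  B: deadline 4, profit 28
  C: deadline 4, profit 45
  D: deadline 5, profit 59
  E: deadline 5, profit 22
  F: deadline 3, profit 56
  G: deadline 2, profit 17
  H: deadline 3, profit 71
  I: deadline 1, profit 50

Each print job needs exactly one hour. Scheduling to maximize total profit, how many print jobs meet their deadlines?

Sort by profit descending; place each in the latest free slot ≤ its deadline.
By profit: H(d3,71), D(d5,59), F(d3,56), I(d1,50), C(d4,45), B(d4,28), A(d4,27), E(d5,22), G(d2,17)
H→slot 3; D→slot 5; F→slot 2; I→slot 1; C→slot 4; B skipped; A skipped; E skipped; G skipped.
5 of 9 scheduled.

5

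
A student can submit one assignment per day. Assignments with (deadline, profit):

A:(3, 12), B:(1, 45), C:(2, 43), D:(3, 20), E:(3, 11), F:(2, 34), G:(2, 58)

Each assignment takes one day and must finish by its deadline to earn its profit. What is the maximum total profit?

123

By profit: G(d2,58), B(d1,45), C(d2,43), F(d2,34), D(d3,20), A(d3,12), E(d3,11)
G→slot 2; B→slot 1; C skipped; F skipped; D→slot 3; A skipped; E skipped.
Profit = 45 + 58 + 20 = 123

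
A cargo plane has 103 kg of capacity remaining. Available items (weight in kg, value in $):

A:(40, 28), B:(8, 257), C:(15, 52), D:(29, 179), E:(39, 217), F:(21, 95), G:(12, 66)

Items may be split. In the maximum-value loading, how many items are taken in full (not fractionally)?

Sort by value per unit weight and fill in that order.
Ratios (sorted): B 32.12, D 6.17, E 5.56, G 5.50, F 4.52, C 3.47, A 0.70
take B (8 @ 257); take D (29 @ 179); take E (39 @ 217); take G (12 @ 66); take 15/21 of F → 67.86. Capacity used 103/103.
4 item(s) taken whole; one partial (take 15/21 of F).

4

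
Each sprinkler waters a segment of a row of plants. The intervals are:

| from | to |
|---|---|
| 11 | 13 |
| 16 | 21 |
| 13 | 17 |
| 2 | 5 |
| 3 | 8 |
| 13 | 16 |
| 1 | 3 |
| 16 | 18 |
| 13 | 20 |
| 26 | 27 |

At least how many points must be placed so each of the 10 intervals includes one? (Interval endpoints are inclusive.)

4

By right end: [1,3]  [2,5]  [3,8]  [11,13]  [13,16]  [13,17]  [16,18]  [13,20]  [16,21]  [26,27]
[1,3] uncovered → point at 3; [11,13] uncovered → point at 13; [16,18] uncovered → point at 18; [26,27] uncovered → point at 27.
Points: 3, 13, 18, 27 (4 total).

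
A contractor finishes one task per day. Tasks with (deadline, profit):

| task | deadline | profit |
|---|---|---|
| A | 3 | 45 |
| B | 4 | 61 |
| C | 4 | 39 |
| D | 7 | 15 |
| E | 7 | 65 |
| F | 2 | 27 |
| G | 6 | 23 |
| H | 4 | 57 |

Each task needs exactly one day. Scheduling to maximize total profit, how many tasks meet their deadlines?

7

Profit order: E=65 B=61 H=57 A=45 C=39 F=27 G=23 D=15
Assign: E→slot 7, B→slot 4, H→slot 3, A→slot 2, C→slot 1, F skipped, G→slot 6, D→slot 5.
Slots: [1:C] [2:A] [3:H] [4:B] [5:D] [6:G] [7:E]
7 of 8 scheduled.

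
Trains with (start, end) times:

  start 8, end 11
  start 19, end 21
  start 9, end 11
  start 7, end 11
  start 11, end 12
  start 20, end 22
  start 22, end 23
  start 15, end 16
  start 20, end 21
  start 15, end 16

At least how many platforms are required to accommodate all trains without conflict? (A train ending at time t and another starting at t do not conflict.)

The answer is the maximum number of intervals overlapping at any instant.
Events (time:±→running): 7:+→1 8:+→2 9:+→3 … peak 3.

3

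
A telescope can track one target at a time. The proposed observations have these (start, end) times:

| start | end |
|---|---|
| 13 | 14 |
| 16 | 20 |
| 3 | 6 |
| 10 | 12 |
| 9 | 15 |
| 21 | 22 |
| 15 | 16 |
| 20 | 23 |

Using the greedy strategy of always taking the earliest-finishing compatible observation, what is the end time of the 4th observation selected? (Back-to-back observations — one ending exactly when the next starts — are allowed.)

Order by finish time; keep every interval that doesn't clash with the previous kept one.
By end time: (3,6), (10,12), (13,14), (9,15), (15,16), (16,20), (21,22), (20,23).
Pick (3,6); next start ≥ 6 → (10,12); next start ≥ 12 → (13,14); next start ≥ 14 → (15,16); next start ≥ 16 → (16,20); next start ≥ 20 → (21,22).
Selected: (3,6) (10,12) (13,14) (15,16) (16,20) (21,22)

16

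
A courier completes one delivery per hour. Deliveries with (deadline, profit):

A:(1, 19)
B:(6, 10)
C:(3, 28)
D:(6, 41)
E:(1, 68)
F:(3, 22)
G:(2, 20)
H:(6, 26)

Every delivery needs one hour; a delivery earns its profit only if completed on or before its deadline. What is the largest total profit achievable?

195

Profit order: E=68 D=41 C=28 H=26 F=22 G=20 A=19 B=10
Assign: E→slot 1, D→slot 6, C→slot 3, H→slot 5, F→slot 2, G skipped, A skipped, B→slot 4.
Slots: [1:E] [2:F] [3:C] [4:B] [5:H] [6:D]
Profit = 68 + 22 + 28 + 10 + 26 + 41 = 195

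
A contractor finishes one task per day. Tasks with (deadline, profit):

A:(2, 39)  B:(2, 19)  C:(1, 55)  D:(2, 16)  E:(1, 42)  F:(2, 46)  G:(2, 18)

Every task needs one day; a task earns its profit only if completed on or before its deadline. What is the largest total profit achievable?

101

Profit order: C=55 F=46 E=42 A=39 B=19 G=18 D=16
Assign: C→slot 1, F→slot 2, E skipped, A skipped, B skipped, G skipped, D skipped.
Slots: [1:C] [2:F]
Profit = 55 + 46 = 101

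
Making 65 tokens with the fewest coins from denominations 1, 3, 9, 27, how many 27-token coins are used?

65 = 2×27 + 1×9 + 2×1
Count of 27: 2

2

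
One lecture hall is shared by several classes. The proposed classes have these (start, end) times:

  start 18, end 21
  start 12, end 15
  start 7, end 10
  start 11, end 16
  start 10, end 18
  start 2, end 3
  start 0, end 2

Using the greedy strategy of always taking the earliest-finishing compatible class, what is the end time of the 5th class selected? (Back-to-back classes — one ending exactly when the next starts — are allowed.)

Sort by end time and greedily take each interval whose start is ≥ the last chosen end.
Sorted by end: (0,2)  (2,3)  (7,10)  (12,15)  (11,16)  (10,18)  (18,21)
take (0,2); take (2,3); take (7,10); take (12,15); skip (11,16); take (18,21).
Selected: (0,2) (2,3) (7,10) (12,15) (18,21)

21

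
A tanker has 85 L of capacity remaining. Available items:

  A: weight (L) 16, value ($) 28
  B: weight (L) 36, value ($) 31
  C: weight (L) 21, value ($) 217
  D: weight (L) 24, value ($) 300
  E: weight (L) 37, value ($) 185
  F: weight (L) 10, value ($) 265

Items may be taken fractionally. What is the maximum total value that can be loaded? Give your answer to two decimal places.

932.00

Greedy by value/weight ratio, highest first.
Order: F (265/10=26.50) > D (300/24=12.50) > C (217/21=10.33) > E (185/37=5.00) > A (28/16=1.75) > B (31/36=0.86)
Fill: take F (10 @ 265) → take D (24 @ 300) → take C (21 @ 217) → take 30/37 of E → 150.00; 85/85 used.
Total value = 932.00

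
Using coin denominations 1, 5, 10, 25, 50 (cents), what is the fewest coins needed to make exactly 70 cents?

Greedy: take as many of the largest coin as possible, then repeat with the remainder.
70 − 1×50→20 − 2×10→0
Total coins = 1 + 2 = 3

3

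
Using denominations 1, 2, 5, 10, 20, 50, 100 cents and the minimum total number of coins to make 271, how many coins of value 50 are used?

1

Use the largest denomination that fits, subtract, and repeat.
271 = 2×100 + 1×50 + 1×20 + 1×1
Count of 50: 1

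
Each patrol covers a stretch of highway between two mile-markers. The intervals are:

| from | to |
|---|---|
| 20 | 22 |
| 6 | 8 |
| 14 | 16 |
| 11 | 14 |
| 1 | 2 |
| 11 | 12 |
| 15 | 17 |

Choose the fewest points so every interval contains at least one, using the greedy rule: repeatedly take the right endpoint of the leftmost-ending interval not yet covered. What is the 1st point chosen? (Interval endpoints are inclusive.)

2

By right end: [1,2]  [6,8]  [11,12]  [11,14]  [14,16]  [15,17]  [20,22]
[1,2] uncovered → point at 2; [6,8] uncovered → point at 8; [11,12] uncovered → point at 12; [14,16] uncovered → point at 16; [20,22] uncovered → point at 22.
Points: 2, 8, 12, 16, 22 (5 total).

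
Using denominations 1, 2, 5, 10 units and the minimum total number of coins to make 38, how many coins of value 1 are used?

Use the largest denomination that fits, subtract, and repeat.
38 = 3×10 + 1×5 + 1×2 + 1×1
Count of 1: 1

1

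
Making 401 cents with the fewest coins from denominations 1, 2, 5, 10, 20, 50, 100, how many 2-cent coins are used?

0

Use the largest denomination that fits, subtract, and repeat.
401 − 4×100→1 − 1×1→0
Count of 2: 0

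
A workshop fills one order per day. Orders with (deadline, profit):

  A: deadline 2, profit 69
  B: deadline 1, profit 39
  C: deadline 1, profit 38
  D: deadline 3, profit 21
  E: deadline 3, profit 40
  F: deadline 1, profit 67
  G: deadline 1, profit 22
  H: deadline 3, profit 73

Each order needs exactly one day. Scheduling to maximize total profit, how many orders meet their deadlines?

3

By profit: H(d3,73), A(d2,69), F(d1,67), E(d3,40), B(d1,39), C(d1,38), G(d1,22), D(d3,21)
H→slot 3; A→slot 2; F→slot 1; E skipped; B skipped; C skipped; G skipped; D skipped.
3 of 8 scheduled.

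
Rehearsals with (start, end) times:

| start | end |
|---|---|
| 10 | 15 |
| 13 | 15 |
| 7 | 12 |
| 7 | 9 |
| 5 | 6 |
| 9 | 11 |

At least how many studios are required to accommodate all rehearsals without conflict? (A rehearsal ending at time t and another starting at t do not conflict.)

starts: [5, 7, 7, 9, 10, 13]
ends:   [6, 9, 11, 12, 15, 15]
s5→1 e6→0 s7→1 s7→2 e9→1 s9→2 s10→3  — peak 3.

3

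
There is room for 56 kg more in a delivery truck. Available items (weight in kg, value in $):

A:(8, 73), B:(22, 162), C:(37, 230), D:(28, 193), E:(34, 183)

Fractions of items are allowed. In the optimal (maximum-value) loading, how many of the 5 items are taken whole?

Greedy by value/weight ratio, highest first.
Ratios (sorted): A 9.12, B 7.36, D 6.89, C 6.22, E 5.38
take A (8 @ 73); take B (22 @ 162); take 26/28 of D → 179.21. Capacity used 56/56.
2 item(s) taken whole; one partial (take 26/28 of D).

2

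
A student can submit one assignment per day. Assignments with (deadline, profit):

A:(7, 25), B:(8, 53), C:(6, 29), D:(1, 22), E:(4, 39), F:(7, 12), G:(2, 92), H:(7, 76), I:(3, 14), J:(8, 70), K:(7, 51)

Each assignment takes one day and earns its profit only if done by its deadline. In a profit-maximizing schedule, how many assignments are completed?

Take jobs in profit order; each goes to the latest open slot no later than its deadline.
By profit: G(d2,92), H(d7,76), J(d8,70), B(d8,53), K(d7,51), E(d4,39), C(d6,29), A(d7,25), D(d1,22), I(d3,14), F(d7,12)
G→slot 2; H→slot 7; J→slot 8; B→slot 6; K→slot 5; E→slot 4; C→slot 3; A→slot 1; D skipped; I skipped; F skipped.
8 of 11 scheduled.

8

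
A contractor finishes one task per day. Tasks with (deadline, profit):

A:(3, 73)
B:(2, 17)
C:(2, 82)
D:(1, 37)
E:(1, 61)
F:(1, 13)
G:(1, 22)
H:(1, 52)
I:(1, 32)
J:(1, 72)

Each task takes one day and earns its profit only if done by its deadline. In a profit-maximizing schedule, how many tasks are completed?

Take jobs in profit order; each goes to the latest open slot no later than its deadline.
Profit order: C=82 A=73 J=72 E=61 H=52 D=37 I=32 G=22 B=17 F=13
Assign: C→slot 2, A→slot 3, J→slot 1, E skipped, H skipped, D skipped, I skipped, G skipped, B skipped, F skipped.
Slots: [1:J] [2:C] [3:A]
3 of 10 scheduled.

3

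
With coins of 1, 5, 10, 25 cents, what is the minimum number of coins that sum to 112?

112 = 4×25 + 1×10 + 2×1
Total coins = 4 + 1 + 2 = 7

7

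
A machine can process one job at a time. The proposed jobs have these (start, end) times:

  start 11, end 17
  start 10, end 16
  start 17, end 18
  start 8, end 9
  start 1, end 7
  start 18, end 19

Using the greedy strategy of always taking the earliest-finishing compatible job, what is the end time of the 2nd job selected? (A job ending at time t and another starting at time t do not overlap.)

Sorted by end: (1,7)  (8,9)  (10,16)  (11,17)  (17,18)  (18,19)
take (1,7); take (8,9); take (10,16); take (17,18); take (18,19).
Selected: (1,7) (8,9) (10,16) (17,18) (18,19)

9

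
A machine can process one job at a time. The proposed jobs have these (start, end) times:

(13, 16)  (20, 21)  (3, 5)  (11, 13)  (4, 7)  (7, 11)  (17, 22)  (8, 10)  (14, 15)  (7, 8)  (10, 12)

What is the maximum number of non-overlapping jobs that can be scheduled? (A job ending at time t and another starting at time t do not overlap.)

Greedy by earliest finish: after sorting by end time, pick each interval compatible with the last pick.
By end time: (3,5), (4,7), (7,8), (8,10), (7,11), (10,12), (11,13), (14,15), (13,16), (20,21), (17,22).
Pick (3,5); next start ≥ 5 → (7,8); next start ≥ 8 → (8,10); next start ≥ 10 → (10,12); next start ≥ 12 → (14,15); next start ≥ 15 → (20,21).
Selected 6 jobs.

6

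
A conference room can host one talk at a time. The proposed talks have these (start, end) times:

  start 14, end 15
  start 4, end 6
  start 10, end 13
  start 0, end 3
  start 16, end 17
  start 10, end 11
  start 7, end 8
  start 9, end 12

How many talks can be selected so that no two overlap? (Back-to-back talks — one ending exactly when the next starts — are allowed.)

6

Order by finish time; keep every interval that doesn't clash with the previous kept one.
Sorted by end: (0,3)  (4,6)  (7,8)  (10,11)  (9,12)  (10,13)  (14,15)  (16,17)
take (0,3); take (4,6); take (7,8); take (10,11); skip (10,13); take (14,15); take (16,17).
Selected 6 talks.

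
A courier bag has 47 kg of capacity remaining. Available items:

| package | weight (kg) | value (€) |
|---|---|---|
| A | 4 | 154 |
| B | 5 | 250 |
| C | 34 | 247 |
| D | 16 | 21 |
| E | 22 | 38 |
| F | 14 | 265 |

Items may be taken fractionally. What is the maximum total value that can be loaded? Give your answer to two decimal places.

Ratios (sorted): B 50.00, A 38.50, F 18.93, C 7.26, E 1.73, D 1.31
take B (5 @ 250); take A (4 @ 154); take F (14 @ 265); take 24/34 of C → 174.35. Capacity used 47/47.
Total value = 843.35

843.35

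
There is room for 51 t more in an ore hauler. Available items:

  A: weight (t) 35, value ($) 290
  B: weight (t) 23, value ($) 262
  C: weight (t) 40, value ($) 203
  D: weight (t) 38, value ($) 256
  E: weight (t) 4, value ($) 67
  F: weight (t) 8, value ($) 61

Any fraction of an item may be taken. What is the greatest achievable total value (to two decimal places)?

Order: E (67/4=16.75) > B (262/23=11.39) > A (290/35=8.29) > F (61/8=7.62) > D (256/38=6.74) > C (203/40=5.08)
Fill: take E (4 @ 67) → take B (23 @ 262) → take 24/35 of A → 198.86; 51/51 used.
Total value = 527.86

527.86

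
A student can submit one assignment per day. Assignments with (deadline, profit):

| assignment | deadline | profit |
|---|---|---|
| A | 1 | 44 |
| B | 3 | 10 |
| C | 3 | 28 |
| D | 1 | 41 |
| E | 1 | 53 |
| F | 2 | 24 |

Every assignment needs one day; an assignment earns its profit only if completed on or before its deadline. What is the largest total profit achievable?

105

Profit order: E=53 A=44 D=41 C=28 F=24 B=10
Assign: E→slot 1, A skipped, D skipped, C→slot 3, F→slot 2, B skipped.
Slots: [1:E] [2:F] [3:C]
Profit = 53 + 24 + 28 = 105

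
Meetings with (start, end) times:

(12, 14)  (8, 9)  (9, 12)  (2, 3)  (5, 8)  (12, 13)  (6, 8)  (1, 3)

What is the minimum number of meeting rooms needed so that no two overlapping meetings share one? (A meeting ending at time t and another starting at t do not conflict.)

Events (time:±→running): 1:+→1 2:+→2 … peak 2.

2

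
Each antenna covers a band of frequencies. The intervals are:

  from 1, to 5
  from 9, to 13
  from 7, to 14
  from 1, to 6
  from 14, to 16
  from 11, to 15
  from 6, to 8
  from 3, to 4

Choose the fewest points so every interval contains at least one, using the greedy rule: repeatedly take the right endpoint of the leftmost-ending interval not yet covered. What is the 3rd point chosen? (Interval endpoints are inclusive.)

13

Sort by right endpoint; whenever an interval is uncovered, place a point at its right end.
By right end: [3,4]  [1,5]  [1,6]  [6,8]  [9,13]  [7,14]  [11,15]  [14,16]
[3,4] uncovered → point at 4; [6,8] uncovered → point at 8; [9,13] uncovered → point at 13; [14,16] uncovered → point at 16.
Points: 4, 8, 13, 16 (4 total).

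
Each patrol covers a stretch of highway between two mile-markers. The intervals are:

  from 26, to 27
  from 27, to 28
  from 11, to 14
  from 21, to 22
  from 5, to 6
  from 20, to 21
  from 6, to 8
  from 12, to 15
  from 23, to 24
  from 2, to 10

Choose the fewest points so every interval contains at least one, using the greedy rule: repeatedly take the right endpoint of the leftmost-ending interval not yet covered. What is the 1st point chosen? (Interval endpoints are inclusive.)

6

Sorted: [5,6] [6,8] [2,10] [11,14] [12,15] [20,21] [21,22] [23,24] [26,27] [27,28]
{[5,6],[6,8],[2,10]} hit by 6; {[11,14],[12,15]} hit by 14; {[20,21],[21,22]} hit by 21; {[23,24]} hit by 24; {[26,27],[27,28]} hit by 27.
Points: 6, 14, 21, 24, 27 (5 total).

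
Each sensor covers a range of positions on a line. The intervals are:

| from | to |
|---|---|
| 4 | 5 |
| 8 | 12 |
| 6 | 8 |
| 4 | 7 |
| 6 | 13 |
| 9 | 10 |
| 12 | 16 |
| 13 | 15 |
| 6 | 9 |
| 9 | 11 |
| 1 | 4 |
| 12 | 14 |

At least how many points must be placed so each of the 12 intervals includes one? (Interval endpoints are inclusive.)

4

Sort by right endpoint; whenever an interval is uncovered, place a point at its right end.
By right end: [1,4]  [4,5]  [4,7]  [6,8]  [6,9]  [9,10]  [9,11]  [8,12]  [6,13]  [12,14]  [13,15]  [12,16]
[1,4] uncovered → point at 4; [6,8] uncovered → point at 8; [9,10] uncovered → point at 10; [12,14] uncovered → point at 14.
Points: 4, 8, 10, 14 (4 total).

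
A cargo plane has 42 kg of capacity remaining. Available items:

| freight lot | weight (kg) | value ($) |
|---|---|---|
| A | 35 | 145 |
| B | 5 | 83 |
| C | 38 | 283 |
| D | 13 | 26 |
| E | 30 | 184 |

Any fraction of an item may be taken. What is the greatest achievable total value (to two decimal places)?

Sort by value per unit weight and fill in that order.
Ratios (sorted): B 16.60, C 7.45, E 6.13, A 4.14, D 2.00
take B (5 @ 83); take 37/38 of C → 275.55. Capacity used 42/42.
Total value = 358.55

358.55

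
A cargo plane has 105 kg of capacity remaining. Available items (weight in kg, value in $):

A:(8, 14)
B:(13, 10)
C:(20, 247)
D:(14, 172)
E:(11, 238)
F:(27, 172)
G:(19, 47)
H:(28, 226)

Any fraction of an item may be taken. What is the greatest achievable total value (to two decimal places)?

1067.37

Order: E (238/11=21.64) > C (247/20=12.35) > D (172/14=12.29) > H (226/28=8.07) > F (172/27=6.37) > G (47/19=2.47) > A (14/8=1.75) > B (10/13=0.77)
Fill: take E (11 @ 238) → take C (20 @ 247) → take D (14 @ 172) → take H (28 @ 226) → take F (27 @ 172) → take 5/19 of G → 12.37; 105/105 used.
Total value = 1067.37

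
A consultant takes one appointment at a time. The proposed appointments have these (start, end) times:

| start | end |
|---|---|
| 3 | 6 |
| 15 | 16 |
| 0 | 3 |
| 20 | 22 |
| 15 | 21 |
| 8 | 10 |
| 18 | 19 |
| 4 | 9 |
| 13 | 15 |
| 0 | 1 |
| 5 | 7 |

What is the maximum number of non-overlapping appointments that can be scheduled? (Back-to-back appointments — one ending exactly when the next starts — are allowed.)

By end time: (0,1), (0,3), (3,6), (5,7), (4,9), (8,10), (13,15), (15,16), (18,19), (15,21), (20,22).
Pick (0,1); next start ≥ 1 → (3,6); next start ≥ 6 → (8,10); next start ≥ 10 → (13,15); next start ≥ 15 → (15,16); next start ≥ 16 → (18,19); next start ≥ 19 → (20,22).
Selected 7 appointments.

7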